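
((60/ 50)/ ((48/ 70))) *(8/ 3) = 14/ 3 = 4.67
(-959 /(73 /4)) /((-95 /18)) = 69048 /6935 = 9.96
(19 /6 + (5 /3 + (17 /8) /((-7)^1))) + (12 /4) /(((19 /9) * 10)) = 74563 /15960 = 4.67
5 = 5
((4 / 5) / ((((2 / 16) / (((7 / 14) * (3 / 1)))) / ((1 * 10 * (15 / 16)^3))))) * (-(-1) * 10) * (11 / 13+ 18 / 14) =4910625 / 2912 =1686.34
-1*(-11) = 11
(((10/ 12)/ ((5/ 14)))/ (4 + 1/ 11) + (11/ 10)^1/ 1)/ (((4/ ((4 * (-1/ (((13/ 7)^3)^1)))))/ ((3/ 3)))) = -154693/ 593190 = -0.26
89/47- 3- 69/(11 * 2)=-4387/1034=-4.24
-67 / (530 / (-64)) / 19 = 2144 / 5035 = 0.43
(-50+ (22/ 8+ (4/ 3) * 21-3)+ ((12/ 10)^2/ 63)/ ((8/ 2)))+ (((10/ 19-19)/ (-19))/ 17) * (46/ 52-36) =-104187077/ 4295900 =-24.25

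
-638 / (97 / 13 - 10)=754 / 3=251.33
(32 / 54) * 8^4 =65536 / 27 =2427.26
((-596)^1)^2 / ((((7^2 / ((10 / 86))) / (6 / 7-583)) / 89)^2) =1168067035212250000 / 217533001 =5369608426.50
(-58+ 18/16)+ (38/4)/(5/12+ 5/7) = -48.48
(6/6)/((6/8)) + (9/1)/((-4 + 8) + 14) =11/6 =1.83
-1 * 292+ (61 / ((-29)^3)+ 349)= 1390112 / 24389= 57.00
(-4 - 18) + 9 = -13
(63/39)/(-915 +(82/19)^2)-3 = -12627630/4206683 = -3.00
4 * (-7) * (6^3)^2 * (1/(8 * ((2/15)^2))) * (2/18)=-1020600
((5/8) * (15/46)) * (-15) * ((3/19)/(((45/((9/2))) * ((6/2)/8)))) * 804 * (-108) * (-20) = -97686000/437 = -223537.76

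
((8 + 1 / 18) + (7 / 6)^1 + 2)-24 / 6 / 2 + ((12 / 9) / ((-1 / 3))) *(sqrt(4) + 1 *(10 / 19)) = -151 / 171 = -0.88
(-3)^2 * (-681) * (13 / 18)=-8853 / 2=-4426.50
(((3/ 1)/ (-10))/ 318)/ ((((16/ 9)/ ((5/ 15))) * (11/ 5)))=-3/ 37312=-0.00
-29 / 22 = -1.32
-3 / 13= -0.23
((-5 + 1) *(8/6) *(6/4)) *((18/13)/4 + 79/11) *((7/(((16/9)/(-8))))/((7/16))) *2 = 1240128/143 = 8672.22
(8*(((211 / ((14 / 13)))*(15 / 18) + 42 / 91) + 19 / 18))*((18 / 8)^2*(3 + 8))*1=53445645 / 728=73414.35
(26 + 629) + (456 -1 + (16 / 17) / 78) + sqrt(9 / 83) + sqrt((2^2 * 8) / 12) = 3 * sqrt(83) / 83 + 2 * sqrt(6) / 3 + 735938 / 663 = 1111.97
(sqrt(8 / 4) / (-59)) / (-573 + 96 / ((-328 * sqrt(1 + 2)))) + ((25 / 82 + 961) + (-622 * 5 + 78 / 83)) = -14617623 / 6806 -164 * sqrt(6) / 32563339059 + 321071 * sqrt(2) / 10854446353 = -2147.76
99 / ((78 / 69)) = 2277 / 26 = 87.58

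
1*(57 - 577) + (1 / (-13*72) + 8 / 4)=-518.00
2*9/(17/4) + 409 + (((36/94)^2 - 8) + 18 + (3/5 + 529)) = 178936659/187765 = 952.98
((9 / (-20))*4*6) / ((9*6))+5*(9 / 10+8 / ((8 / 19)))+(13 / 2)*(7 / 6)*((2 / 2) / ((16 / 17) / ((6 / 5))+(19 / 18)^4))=3725162601 / 36151370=103.04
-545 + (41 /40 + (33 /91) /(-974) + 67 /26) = -959726203 /1772680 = -541.40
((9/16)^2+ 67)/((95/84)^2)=399987/7600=52.63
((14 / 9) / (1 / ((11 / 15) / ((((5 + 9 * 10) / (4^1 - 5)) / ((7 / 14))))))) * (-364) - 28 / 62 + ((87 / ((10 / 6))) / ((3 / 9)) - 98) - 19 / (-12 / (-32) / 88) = -1748667187 / 397575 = -4398.33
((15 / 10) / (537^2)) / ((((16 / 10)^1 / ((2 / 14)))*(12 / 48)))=5 / 2691444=0.00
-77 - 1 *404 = -481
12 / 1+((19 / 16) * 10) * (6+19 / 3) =3803 / 24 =158.46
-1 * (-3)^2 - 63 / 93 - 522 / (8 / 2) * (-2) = 7791 / 31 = 251.32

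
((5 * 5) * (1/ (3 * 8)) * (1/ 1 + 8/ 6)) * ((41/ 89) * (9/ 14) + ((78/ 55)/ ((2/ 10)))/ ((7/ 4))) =496625/ 46992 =10.57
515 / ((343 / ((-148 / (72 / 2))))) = -19055 / 3087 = -6.17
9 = 9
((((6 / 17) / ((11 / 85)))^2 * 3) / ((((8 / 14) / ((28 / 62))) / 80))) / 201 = 1764000 / 251317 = 7.02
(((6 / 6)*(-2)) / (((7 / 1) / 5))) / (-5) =2 / 7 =0.29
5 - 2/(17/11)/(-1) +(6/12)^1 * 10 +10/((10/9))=345/17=20.29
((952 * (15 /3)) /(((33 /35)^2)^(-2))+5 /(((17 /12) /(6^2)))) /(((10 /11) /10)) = 31179052872 /728875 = 42776.95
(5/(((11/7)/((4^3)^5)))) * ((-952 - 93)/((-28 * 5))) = 25501368320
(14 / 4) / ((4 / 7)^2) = 343 / 32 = 10.72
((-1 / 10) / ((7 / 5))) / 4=-1 / 56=-0.02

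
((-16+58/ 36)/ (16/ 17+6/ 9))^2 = 19386409/ 242064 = 80.09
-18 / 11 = -1.64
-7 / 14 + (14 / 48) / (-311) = -3739 / 7464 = -0.50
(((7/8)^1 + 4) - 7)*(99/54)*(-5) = 19.48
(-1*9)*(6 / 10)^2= -81 / 25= -3.24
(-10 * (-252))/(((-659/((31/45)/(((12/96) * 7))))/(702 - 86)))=-1222144/659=-1854.54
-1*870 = -870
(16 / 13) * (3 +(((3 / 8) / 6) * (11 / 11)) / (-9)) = 431 / 117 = 3.68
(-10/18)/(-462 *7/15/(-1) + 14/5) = -25/9828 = -0.00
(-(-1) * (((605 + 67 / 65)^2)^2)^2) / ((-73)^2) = 5797813618100920094117711199197986816 / 1698058207894140625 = 3414378606779988592.38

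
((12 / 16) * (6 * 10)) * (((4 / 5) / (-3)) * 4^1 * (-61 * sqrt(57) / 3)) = 976 * sqrt(57) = 7368.64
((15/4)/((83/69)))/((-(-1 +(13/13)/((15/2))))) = 15525/4316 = 3.60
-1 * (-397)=397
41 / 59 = 0.69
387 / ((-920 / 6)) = -1161 / 460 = -2.52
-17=-17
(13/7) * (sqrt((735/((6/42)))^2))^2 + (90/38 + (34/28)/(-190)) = 130766869783/2660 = 49160477.36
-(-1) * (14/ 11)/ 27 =14/ 297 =0.05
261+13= 274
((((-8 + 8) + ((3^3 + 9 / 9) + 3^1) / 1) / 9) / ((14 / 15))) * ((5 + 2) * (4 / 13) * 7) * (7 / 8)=48.69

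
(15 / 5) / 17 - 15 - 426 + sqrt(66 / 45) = -7494 / 17 + sqrt(330) / 15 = -439.61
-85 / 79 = -1.08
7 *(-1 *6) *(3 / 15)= -42 / 5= -8.40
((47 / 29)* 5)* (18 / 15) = 282 / 29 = 9.72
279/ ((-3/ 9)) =-837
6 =6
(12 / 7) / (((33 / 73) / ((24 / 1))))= 91.01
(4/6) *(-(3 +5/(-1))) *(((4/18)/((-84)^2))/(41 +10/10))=1/1000188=0.00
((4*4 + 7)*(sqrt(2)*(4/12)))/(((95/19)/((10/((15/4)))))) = 184*sqrt(2)/45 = 5.78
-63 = -63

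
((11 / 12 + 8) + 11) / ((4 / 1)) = 239 / 48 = 4.98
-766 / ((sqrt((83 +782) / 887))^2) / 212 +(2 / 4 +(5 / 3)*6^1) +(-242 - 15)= -11470653 / 45845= -250.21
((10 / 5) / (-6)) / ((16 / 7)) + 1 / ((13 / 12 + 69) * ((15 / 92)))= -11771 / 201840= -0.06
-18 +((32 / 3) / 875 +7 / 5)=-16.59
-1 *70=-70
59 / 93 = 0.63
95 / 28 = 3.39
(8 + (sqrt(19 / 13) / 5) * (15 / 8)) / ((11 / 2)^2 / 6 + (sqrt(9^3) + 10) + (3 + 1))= 9 * sqrt(247) / 14365 + 192 / 1105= 0.18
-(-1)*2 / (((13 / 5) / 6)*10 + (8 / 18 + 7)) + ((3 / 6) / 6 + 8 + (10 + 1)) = 12245 / 636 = 19.25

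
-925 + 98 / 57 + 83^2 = 5965.72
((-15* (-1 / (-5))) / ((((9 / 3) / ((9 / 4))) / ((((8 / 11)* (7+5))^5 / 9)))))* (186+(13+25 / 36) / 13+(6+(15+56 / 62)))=-171655374569472 / 64903553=-2644776.24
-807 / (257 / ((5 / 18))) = -1345 / 1542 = -0.87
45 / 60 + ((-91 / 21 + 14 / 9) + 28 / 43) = -2131 / 1548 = -1.38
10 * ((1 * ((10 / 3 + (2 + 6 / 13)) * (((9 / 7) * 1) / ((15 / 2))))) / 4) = 226 / 91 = 2.48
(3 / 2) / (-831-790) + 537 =1740951 / 3242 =537.00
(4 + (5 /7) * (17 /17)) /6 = 11 /14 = 0.79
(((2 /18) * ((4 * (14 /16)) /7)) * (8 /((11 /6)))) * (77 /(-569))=-56 /1707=-0.03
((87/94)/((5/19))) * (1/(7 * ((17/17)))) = 1653/3290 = 0.50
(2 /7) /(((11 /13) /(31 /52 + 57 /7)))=3181 /1078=2.95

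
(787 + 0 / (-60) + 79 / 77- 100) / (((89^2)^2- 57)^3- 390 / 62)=1642318 / 589564486486731549967283033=0.00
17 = 17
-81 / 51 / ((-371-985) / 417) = 3753 / 7684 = 0.49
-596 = -596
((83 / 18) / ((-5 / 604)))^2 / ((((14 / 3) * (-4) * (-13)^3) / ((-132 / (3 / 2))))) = -6911347916 / 10380825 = -665.78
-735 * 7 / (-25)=1029 / 5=205.80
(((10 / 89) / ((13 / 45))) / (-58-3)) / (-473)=450 / 33382921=0.00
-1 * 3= -3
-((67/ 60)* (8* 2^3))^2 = -1149184/ 225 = -5107.48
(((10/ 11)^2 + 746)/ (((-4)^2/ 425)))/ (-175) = -768111/ 6776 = -113.36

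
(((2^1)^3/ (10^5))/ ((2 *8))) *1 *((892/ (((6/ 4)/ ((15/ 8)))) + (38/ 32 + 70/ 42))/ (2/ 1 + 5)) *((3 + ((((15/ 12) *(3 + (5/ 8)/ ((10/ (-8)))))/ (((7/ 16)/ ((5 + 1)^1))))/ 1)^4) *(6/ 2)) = 434622086491371/ 53782400000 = 8081.12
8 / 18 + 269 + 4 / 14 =16993 / 63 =269.73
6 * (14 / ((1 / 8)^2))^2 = 4816896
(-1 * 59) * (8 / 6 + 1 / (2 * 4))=-2065 / 24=-86.04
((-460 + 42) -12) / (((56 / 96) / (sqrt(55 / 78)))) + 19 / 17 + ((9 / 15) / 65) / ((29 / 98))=184073 / 160225 -860 * sqrt(4290) / 91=-617.84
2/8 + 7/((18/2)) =37/36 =1.03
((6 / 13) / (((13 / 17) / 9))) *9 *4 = 33048 / 169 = 195.55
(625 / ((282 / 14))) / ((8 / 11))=48125 / 1128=42.66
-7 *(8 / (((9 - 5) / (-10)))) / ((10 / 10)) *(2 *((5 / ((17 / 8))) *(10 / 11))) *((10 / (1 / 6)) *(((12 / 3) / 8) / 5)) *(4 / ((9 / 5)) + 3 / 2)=7504000 / 561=13376.11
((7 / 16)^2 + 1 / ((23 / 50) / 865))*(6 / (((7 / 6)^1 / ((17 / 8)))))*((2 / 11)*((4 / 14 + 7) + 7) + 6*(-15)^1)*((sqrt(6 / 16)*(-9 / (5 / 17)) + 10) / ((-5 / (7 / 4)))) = 5700944070315 / 906752 - 174448888551639*sqrt(6) / 36270080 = -5494142.84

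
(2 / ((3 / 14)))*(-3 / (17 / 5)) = -140 / 17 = -8.24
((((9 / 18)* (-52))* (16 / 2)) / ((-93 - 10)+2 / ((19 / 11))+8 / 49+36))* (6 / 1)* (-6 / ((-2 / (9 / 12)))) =2614248 / 61147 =42.75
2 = 2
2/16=1/8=0.12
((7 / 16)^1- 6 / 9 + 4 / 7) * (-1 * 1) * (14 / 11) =-115 / 264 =-0.44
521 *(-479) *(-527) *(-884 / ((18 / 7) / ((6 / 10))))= -27127695516.13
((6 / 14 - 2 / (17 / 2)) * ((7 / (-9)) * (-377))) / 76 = 8671 / 11628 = 0.75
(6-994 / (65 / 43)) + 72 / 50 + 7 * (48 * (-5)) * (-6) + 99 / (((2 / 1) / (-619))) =-13786909 / 650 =-21210.63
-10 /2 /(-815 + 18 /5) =25 /4057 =0.01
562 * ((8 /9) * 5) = 22480 /9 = 2497.78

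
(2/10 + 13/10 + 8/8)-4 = -3/2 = -1.50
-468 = -468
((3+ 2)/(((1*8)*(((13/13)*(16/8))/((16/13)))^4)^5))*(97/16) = 1066526278942720/19004963774880799438801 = 0.00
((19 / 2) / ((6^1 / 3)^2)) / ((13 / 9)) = 1.64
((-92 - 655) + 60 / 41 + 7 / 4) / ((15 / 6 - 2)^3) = -243962 / 41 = -5950.29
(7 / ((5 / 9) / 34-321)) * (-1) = 2142 / 98221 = 0.02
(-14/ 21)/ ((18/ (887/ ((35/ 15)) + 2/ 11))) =-29285/ 2079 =-14.09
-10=-10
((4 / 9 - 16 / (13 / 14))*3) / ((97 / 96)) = -62848 / 1261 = -49.84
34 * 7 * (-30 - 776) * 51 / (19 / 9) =-88049052 / 19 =-4634160.63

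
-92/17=-5.41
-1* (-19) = 19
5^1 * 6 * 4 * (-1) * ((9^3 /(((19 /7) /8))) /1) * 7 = -34292160 /19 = -1804850.53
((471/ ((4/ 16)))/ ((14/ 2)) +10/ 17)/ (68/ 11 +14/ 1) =176539/ 13209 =13.37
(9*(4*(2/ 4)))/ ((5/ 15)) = 54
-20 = -20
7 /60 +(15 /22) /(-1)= -0.57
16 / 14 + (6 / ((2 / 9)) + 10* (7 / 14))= 232 / 7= 33.14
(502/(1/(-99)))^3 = -122748653056392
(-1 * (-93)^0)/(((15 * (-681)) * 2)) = 1/20430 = 0.00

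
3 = 3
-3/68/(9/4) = -1/51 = -0.02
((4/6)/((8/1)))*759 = 63.25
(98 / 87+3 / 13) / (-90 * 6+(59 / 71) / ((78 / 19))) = -217970 / 86692571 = -0.00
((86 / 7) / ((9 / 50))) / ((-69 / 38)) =-163400 / 4347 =-37.59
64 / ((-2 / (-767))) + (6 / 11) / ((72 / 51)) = 1079953 / 44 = 24544.39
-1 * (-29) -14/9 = 247/9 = 27.44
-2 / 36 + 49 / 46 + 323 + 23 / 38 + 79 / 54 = 3847393 / 11799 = 326.08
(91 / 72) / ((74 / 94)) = 4277 / 2664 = 1.61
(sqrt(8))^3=16 * sqrt(2)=22.63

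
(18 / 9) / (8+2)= 1 / 5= 0.20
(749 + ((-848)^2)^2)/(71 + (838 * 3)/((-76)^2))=298683061515144/41261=7238871125.64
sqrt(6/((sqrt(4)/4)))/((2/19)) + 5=5 + 19 * sqrt(3)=37.91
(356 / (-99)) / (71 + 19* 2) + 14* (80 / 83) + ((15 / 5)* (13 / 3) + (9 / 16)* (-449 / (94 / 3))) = 24786589625 / 1347062112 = 18.40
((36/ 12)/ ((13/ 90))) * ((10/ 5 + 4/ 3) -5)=-450/ 13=-34.62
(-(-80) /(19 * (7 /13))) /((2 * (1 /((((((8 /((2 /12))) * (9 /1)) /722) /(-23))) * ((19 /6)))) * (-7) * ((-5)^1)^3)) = -3744 /10171175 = -0.00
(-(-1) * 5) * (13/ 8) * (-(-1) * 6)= 195/ 4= 48.75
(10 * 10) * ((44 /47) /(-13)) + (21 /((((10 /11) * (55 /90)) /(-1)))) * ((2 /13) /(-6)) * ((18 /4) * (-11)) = -55.18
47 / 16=2.94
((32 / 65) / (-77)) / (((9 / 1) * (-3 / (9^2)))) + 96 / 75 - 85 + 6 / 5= -2064583 / 25025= -82.50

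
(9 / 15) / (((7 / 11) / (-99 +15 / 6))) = -6369 / 70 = -90.99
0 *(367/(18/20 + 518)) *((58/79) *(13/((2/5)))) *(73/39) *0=0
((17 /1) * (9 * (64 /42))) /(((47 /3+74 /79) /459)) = 177533856 /27545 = 6445.23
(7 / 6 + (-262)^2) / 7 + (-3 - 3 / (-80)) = 16469863 / 1680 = 9803.49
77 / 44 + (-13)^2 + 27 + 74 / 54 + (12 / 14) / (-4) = 150373 / 756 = 198.91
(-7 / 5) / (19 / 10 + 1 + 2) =-2 / 7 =-0.29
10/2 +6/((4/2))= 8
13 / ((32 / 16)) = 13 / 2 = 6.50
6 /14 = 3 /7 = 0.43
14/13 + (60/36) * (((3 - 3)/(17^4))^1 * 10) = 14/13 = 1.08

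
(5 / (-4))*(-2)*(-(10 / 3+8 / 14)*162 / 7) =-11070 / 49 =-225.92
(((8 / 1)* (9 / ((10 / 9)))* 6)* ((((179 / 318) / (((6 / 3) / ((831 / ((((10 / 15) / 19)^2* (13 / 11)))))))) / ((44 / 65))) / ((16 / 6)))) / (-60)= -39146125581 / 67840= -577036.05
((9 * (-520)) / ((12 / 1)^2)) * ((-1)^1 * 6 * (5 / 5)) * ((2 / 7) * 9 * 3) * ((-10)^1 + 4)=-63180 / 7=-9025.71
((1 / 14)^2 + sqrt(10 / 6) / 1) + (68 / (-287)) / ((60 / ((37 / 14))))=-643 / 120540 + sqrt(15) / 3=1.29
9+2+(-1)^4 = 12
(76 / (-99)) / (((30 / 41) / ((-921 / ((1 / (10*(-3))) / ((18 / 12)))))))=-478306 / 11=-43482.36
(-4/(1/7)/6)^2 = 196/9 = 21.78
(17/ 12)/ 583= 0.00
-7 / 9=-0.78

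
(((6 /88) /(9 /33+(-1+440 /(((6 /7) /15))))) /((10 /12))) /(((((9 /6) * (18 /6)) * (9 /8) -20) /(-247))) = 4446 /25301735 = 0.00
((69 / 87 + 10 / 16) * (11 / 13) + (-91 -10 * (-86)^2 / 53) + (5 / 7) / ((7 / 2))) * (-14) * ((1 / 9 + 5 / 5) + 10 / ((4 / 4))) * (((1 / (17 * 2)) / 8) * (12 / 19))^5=7851512148075 / 503532872431418246144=0.00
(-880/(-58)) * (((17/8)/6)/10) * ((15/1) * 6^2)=8415/29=290.17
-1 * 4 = -4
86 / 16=43 / 8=5.38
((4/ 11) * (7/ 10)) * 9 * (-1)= -126/ 55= -2.29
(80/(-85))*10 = -160/17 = -9.41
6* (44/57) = 88/19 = 4.63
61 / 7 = 8.71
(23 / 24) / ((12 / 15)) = 115 / 96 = 1.20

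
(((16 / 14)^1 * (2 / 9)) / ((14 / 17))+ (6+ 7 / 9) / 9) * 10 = 42130 / 3969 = 10.61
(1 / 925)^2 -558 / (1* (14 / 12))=-478.29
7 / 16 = 0.44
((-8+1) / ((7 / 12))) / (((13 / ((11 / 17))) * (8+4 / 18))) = -594 / 8177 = -0.07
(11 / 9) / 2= 11 / 18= 0.61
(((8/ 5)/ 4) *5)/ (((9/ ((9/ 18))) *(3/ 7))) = 7/ 27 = 0.26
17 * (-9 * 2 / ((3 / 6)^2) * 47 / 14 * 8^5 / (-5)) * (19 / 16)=1119264768 / 35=31978993.37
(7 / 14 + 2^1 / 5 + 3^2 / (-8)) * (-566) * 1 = 2547 / 20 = 127.35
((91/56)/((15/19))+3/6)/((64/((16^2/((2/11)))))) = 56.28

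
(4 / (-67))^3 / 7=-64 / 2105341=-0.00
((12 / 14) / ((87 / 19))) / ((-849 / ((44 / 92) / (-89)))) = 418 / 352794309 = 0.00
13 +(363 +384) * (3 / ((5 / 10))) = 4495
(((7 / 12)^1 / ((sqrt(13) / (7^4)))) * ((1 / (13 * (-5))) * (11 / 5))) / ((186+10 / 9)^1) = -0.07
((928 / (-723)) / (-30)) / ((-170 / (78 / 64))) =-377 / 1229100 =-0.00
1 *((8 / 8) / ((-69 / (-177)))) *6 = 354 / 23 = 15.39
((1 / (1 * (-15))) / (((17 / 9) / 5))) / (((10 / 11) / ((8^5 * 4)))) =-2162688 / 85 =-25443.39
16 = 16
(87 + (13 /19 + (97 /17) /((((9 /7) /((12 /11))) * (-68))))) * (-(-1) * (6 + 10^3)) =15970995446 /181203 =88138.69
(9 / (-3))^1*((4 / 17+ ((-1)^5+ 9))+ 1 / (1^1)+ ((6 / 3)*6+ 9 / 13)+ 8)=-19842 / 221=-89.78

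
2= 2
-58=-58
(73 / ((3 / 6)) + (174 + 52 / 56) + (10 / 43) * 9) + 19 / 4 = 394637 / 1204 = 327.77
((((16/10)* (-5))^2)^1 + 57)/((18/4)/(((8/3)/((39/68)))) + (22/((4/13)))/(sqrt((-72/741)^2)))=394944/2404987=0.16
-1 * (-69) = 69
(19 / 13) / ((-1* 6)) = -19 / 78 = -0.24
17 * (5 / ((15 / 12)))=68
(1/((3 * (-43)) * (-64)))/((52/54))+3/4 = 53673/71552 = 0.75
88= 88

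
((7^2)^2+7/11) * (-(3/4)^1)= -39627/22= -1801.23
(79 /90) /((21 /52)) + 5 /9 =2579 /945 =2.73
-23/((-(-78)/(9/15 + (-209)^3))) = 524936383/195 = 2691981.45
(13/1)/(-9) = -1.44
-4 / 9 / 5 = -4 / 45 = -0.09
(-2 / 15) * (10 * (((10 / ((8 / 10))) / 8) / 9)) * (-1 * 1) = 25 / 108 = 0.23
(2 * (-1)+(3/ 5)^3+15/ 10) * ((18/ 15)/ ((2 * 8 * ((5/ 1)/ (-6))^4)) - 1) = 187369/ 781250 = 0.24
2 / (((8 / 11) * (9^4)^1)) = 11 / 26244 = 0.00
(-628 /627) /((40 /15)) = -157 /418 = -0.38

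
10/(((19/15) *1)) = 150/19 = 7.89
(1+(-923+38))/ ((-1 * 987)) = 884/ 987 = 0.90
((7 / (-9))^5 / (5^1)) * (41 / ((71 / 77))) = -53059699 / 20962395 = -2.53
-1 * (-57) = 57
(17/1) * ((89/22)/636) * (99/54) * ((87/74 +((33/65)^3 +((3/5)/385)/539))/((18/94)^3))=57701120080189811497/1564213087785348000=36.89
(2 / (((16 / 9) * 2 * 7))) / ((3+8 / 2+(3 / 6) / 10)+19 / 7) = 0.01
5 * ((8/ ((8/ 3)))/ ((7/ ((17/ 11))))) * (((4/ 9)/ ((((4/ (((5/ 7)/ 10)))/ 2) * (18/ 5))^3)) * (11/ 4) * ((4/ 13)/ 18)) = 10625/ 157277562624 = 0.00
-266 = -266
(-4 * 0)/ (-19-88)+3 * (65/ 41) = 195/ 41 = 4.76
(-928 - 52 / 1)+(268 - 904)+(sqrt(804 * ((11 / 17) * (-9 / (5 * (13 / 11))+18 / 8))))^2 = -1367801 / 1105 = -1237.83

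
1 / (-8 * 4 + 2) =-1 / 30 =-0.03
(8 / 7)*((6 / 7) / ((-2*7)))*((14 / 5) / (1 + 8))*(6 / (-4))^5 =0.17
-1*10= -10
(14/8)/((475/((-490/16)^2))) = 16807/4864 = 3.46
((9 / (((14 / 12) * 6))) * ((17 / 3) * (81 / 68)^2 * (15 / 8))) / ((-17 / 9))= -10.26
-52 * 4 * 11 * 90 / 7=-205920 / 7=-29417.14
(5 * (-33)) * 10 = -1650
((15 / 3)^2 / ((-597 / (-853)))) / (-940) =-4265 / 112236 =-0.04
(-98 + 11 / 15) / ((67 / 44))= -64196 / 1005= -63.88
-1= -1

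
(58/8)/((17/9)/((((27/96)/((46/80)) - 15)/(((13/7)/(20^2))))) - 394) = -60976125/3313742083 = -0.02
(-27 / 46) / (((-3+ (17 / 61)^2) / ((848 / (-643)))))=-21299004 / 80407793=-0.26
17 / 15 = 1.13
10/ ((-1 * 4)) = -5/ 2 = -2.50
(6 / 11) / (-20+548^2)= 3 / 1651562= 0.00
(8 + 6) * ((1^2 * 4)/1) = 56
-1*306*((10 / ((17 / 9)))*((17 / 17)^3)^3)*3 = -4860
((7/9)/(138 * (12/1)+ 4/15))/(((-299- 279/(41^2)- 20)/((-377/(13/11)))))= 18768365/39987759576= 0.00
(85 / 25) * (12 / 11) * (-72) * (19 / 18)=-15504 / 55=-281.89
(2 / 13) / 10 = 1 / 65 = 0.02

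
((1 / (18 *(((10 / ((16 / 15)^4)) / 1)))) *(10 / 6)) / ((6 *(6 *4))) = 1024 / 12301875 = 0.00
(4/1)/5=4/5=0.80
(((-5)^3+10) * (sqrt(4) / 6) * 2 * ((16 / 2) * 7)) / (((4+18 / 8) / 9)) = -30912 / 5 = -6182.40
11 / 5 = 2.20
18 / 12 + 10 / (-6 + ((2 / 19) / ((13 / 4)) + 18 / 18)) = -1259 / 2454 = -0.51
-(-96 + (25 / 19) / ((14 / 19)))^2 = -1739761 / 196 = -8876.33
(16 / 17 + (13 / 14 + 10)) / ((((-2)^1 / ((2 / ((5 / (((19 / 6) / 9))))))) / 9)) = -10735 / 1428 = -7.52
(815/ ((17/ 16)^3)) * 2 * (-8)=-10871.53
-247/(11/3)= -741/11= -67.36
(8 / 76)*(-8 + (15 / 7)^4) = 62834 / 45619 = 1.38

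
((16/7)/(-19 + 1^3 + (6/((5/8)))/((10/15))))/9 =-0.07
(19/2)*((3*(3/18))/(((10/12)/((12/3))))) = 114/5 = 22.80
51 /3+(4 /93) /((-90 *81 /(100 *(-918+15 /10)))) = 396403 /22599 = 17.54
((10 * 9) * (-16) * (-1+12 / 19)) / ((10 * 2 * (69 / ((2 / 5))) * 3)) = 0.05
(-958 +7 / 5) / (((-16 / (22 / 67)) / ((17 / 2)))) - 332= -885099 / 5360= -165.13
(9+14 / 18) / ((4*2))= 11 / 9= 1.22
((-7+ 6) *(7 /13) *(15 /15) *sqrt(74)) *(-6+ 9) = -21 *sqrt(74) /13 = -13.90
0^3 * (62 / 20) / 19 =0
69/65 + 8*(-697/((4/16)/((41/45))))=-11887411/585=-20320.36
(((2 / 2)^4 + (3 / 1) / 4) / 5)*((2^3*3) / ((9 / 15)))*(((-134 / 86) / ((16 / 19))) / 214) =-8911 / 73616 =-0.12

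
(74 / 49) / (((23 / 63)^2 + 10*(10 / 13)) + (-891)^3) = -38961 / 18248516427955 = -0.00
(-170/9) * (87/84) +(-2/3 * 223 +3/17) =-359971/2142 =-168.05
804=804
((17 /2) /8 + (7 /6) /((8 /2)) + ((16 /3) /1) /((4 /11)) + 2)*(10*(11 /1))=47575 /24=1982.29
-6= -6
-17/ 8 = -2.12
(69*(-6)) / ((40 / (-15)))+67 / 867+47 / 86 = 23244523 / 149124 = 155.87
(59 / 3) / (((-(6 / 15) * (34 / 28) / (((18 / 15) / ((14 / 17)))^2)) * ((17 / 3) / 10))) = -1062 / 7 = -151.71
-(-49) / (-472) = -49 / 472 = -0.10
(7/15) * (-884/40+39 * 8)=20293/150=135.29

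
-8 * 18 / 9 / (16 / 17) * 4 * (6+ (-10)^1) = 272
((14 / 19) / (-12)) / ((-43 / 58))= 203 / 2451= 0.08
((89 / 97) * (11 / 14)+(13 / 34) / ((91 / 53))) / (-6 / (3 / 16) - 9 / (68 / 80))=-389 / 17557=-0.02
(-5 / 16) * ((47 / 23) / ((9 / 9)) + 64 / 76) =-6305 / 6992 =-0.90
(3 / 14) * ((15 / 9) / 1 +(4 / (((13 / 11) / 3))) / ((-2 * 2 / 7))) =-314 / 91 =-3.45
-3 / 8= -0.38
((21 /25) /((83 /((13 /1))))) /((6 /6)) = 273 /2075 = 0.13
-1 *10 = -10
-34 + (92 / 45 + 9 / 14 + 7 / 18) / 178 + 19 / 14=-304886 / 9345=-32.63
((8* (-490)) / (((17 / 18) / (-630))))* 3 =133358400 / 17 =7844611.76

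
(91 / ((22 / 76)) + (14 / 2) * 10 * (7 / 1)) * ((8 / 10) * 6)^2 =5096448 / 275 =18532.54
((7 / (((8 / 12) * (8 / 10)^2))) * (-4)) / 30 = -35 / 16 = -2.19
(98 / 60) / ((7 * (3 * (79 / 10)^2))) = 70 / 56169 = 0.00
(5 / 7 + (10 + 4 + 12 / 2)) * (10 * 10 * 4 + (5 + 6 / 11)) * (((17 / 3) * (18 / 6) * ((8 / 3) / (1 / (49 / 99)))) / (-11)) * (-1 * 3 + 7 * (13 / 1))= -1642123840 / 1089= -1507919.04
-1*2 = -2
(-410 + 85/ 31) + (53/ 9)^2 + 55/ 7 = -6410717/ 17577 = -364.72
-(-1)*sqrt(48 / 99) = 4*sqrt(33) / 33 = 0.70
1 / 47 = 0.02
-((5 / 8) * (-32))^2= -400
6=6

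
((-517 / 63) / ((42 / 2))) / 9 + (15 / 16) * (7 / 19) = 1093067 / 3619728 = 0.30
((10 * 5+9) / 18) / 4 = 59 / 72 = 0.82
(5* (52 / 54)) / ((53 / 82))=10660 / 1431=7.45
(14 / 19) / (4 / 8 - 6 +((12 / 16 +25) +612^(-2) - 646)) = -0.00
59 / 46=1.28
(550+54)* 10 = 6040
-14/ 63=-2/ 9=-0.22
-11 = -11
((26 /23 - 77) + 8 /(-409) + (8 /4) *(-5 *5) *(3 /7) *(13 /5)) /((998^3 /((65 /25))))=-112657389 /327273478306040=-0.00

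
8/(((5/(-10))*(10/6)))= -48/5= -9.60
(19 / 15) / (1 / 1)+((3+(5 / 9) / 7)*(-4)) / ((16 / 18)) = -1322 / 105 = -12.59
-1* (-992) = 992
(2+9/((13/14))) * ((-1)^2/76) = 0.15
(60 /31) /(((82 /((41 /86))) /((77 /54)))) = 385 /23994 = 0.02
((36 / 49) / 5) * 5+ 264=12972 / 49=264.73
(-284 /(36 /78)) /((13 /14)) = -662.67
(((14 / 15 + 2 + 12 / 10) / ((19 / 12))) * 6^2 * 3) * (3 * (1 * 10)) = 160704 / 19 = 8458.11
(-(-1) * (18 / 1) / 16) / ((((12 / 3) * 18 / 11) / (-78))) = -429 / 32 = -13.41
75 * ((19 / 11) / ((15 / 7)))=665 / 11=60.45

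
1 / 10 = 0.10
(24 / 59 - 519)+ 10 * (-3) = -32367 / 59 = -548.59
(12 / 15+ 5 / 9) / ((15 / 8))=488 / 675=0.72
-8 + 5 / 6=-7.17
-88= -88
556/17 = 32.71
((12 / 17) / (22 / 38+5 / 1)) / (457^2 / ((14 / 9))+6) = 532 / 564544075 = 0.00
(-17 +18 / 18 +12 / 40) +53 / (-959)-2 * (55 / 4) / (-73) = -5383032 / 350035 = -15.38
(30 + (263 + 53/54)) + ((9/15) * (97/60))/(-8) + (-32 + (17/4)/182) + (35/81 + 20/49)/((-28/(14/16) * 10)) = 21619634807/82555200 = 261.88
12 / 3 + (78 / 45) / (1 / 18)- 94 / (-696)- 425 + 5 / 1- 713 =-1097.66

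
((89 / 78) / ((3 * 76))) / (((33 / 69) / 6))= 2047 / 32604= 0.06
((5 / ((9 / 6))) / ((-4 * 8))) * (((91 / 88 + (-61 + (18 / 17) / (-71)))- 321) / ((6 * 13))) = 22481255 / 44185856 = 0.51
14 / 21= 2 / 3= 0.67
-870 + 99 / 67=-58191 / 67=-868.52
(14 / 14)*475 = 475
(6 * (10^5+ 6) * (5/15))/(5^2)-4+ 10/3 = 599986/75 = 7999.81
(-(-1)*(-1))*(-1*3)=3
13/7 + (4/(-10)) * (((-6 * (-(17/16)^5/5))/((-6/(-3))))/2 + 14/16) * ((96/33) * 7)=-541150339/63078400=-8.58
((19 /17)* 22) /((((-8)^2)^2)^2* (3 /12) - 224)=19 /3240880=0.00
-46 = -46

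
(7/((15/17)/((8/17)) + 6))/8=1/9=0.11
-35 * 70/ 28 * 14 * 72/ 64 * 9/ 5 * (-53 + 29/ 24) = 8222445/ 64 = 128475.70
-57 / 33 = -19 / 11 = -1.73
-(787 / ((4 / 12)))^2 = -5574321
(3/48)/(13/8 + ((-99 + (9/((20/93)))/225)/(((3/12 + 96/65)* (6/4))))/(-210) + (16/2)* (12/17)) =20036625/2389554634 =0.01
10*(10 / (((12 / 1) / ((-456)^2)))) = 1732800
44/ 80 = 11/ 20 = 0.55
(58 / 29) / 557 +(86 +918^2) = 469445172 / 557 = 842810.00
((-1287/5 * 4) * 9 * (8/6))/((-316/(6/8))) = 11583/395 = 29.32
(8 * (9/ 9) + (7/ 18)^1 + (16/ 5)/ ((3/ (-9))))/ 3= -109/ 270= -0.40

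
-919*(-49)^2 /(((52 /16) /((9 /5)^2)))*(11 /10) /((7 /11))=-6178883634 /1625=-3802389.93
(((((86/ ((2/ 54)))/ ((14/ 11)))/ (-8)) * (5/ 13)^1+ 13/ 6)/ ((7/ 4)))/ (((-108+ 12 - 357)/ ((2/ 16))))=186833/ 13850928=0.01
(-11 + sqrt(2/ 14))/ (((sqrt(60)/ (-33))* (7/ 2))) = 12.93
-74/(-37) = 2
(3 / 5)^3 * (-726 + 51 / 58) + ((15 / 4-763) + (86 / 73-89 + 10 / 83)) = -88169803477 / 87855500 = -1003.58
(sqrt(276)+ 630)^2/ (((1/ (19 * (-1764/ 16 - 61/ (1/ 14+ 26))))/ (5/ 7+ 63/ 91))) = -436211190528/ 365 - 7195942656 * sqrt(69)/ 949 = -1258085441.89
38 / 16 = 19 / 8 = 2.38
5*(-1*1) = -5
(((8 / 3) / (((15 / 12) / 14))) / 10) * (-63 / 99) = -1568 / 825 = -1.90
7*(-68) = -476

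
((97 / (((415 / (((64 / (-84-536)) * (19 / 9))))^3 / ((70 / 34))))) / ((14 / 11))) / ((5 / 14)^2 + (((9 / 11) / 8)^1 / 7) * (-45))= 0.00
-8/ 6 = -4/ 3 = -1.33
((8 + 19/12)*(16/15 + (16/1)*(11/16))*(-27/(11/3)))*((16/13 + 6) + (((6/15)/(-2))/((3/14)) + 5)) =-27513267/2860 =-9620.02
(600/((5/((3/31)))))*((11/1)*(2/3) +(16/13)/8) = 35040/403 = 86.95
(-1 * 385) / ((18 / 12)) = -770 / 3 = -256.67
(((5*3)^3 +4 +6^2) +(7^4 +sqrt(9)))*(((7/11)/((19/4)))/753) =14812/14307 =1.04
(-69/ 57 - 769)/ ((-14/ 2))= 14634/ 133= 110.03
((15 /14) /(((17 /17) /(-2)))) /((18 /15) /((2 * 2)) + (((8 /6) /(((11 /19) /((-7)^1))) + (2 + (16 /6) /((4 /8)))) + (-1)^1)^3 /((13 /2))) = 0.01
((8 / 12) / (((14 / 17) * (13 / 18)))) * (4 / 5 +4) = 2448 / 455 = 5.38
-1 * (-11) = 11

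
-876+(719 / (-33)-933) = -60416 / 33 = -1830.79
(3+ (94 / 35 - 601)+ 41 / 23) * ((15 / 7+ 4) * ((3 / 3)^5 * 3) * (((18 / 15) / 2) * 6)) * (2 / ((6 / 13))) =-4807553166 / 28175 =-170631.88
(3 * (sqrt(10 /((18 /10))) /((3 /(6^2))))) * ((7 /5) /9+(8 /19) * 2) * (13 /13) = 3412 * sqrt(2) /57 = 84.65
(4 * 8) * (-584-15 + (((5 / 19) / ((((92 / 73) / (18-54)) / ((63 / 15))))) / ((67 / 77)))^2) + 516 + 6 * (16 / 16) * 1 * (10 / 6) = 20135054593230 / 857259841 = 23487.69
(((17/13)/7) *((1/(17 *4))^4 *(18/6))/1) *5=15/114453248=0.00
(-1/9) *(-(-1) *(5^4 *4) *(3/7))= -2500/21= -119.05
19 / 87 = 0.22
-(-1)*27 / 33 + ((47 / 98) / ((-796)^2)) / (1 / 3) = 558850863 / 683038048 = 0.82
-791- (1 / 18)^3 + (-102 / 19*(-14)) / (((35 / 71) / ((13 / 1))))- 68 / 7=4581437743 / 3878280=1181.31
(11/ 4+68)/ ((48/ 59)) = 16697/ 192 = 86.96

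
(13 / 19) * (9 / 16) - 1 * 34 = -10219 / 304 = -33.62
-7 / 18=-0.39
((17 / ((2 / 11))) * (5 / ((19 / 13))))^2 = 147744025 / 1444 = 102315.81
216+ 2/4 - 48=337/2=168.50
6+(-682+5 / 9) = -6079 / 9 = -675.44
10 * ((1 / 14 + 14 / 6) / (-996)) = -505 / 20916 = -0.02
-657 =-657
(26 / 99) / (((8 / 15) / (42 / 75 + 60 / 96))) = 1027 / 1760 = 0.58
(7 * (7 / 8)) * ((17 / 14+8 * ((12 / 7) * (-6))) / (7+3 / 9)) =-23835 / 352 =-67.71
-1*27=-27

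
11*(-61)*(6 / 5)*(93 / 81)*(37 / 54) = -769637 / 1215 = -633.45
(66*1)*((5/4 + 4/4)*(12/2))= 891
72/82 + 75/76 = 5811/3116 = 1.86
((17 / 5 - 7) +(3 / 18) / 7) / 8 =-751 / 1680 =-0.45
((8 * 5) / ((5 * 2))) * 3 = 12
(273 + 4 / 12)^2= 672400 / 9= 74711.11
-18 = -18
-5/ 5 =-1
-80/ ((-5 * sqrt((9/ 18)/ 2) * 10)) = 16/ 5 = 3.20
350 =350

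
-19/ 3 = -6.33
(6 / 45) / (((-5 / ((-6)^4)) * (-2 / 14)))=6048 / 25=241.92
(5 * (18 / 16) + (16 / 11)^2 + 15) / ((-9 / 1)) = -22013 / 8712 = -2.53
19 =19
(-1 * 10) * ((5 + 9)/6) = -70/3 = -23.33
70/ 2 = 35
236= 236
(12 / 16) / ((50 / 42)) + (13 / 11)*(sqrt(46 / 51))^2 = 95143 / 56100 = 1.70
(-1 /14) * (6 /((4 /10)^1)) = -15 /14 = -1.07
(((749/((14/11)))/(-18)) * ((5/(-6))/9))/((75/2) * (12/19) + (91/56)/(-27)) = 111815/872577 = 0.13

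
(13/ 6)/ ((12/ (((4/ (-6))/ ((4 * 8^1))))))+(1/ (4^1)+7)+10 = 59603/ 3456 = 17.25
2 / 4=0.50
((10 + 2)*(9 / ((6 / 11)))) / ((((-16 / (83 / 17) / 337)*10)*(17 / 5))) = -598.86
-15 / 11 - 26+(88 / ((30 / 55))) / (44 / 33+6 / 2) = 1411 / 143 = 9.87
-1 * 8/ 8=-1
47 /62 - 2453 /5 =-151851 /310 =-489.84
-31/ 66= -0.47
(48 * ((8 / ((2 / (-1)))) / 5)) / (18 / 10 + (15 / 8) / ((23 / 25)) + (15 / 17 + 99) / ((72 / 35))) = -1801728 / 2458231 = -0.73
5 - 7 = -2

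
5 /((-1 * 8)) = -5 /8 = -0.62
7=7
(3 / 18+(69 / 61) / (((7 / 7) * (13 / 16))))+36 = 178705 / 4758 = 37.56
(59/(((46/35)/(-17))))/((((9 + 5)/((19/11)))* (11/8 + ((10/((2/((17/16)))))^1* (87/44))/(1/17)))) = -1524560/2913709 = -0.52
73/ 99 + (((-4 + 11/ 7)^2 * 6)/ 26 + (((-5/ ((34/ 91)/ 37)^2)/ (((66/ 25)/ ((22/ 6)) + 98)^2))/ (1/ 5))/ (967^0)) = -10238919484670879/ 444040692967872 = -23.06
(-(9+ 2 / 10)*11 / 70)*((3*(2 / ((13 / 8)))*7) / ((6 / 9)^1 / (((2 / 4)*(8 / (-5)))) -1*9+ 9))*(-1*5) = -224.20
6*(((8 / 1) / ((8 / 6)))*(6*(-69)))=-14904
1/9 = 0.11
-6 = -6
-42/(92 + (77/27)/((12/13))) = -13608/30809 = -0.44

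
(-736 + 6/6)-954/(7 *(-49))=-251151/343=-732.22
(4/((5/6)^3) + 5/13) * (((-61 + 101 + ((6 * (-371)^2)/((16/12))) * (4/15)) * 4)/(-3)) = -3013669976/1875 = -1607290.65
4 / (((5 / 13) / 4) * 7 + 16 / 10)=1040 / 591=1.76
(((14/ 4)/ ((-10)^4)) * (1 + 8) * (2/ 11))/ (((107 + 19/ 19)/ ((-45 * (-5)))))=0.00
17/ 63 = 0.27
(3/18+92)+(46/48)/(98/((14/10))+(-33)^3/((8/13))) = 86013789/933242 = 92.17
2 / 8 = 1 / 4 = 0.25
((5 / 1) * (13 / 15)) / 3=1.44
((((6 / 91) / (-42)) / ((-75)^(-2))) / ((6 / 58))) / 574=-54375 / 365638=-0.15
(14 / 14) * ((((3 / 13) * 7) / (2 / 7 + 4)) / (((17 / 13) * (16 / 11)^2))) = 5929 / 43520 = 0.14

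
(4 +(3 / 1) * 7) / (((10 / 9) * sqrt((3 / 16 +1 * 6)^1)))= 9.05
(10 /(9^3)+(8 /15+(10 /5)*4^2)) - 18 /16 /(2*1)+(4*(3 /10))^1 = 1935323 /58320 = 33.18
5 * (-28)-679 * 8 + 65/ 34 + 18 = -188771/ 34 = -5552.09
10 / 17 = 0.59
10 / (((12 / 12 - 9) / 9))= -45 / 4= -11.25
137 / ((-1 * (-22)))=137 / 22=6.23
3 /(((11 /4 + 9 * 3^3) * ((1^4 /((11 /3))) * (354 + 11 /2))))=88 /706777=0.00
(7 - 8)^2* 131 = 131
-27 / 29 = -0.93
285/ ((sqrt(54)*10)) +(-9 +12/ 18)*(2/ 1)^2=-100/ 3 +19*sqrt(6)/ 12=-29.45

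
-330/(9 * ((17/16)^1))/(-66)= 80/153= 0.52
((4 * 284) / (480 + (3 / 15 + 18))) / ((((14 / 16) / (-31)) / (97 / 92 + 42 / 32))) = -191.20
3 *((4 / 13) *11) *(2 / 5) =4.06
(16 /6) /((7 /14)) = 16 /3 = 5.33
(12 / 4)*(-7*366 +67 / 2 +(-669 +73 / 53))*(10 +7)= -17278239 / 106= -163002.25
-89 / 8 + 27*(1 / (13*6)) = -1121 / 104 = -10.78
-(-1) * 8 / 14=4 / 7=0.57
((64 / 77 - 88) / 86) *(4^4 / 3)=-859136 / 9933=-86.49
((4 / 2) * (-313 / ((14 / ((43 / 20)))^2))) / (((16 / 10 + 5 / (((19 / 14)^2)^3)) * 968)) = -0.01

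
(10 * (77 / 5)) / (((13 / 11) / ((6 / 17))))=10164 / 221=45.99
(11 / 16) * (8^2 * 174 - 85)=7597.56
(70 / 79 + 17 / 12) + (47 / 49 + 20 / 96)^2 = 400511575 / 109255104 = 3.67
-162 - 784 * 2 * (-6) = 9246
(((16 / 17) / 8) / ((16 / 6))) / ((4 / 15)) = 45 / 272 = 0.17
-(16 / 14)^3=-512 / 343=-1.49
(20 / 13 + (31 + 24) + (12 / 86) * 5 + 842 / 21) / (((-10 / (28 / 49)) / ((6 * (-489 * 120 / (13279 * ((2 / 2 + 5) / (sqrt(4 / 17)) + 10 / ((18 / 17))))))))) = -150853913190 / 6910776691 + 814611131226 * sqrt(17) / 117483203747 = 6.76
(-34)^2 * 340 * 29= 11398160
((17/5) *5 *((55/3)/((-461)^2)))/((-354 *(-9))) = 935/2031275718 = 0.00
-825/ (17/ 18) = -14850/ 17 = -873.53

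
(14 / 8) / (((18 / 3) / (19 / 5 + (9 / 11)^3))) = 101269 / 79860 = 1.27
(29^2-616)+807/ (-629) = 140718/ 629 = 223.72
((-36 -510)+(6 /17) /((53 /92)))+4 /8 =-981887 /1802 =-544.89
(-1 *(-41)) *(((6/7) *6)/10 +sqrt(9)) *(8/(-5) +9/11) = -216849/1925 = -112.65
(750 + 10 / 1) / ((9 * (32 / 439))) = 41705 / 36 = 1158.47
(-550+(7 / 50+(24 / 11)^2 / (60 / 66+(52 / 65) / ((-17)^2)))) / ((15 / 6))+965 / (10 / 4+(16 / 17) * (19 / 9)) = -38124967163 / 13681430125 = -2.79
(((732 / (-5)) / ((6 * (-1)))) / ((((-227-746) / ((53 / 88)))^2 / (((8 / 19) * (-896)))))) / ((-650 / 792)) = 0.00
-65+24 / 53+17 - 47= -5011 / 53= -94.55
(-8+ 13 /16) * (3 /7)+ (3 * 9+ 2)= 2903 /112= 25.92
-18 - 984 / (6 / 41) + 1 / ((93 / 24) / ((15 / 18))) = -626986 / 93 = -6741.78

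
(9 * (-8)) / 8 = -9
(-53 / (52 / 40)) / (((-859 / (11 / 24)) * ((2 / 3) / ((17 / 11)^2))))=76585 / 982696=0.08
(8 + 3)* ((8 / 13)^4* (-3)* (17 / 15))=-765952 / 142805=-5.36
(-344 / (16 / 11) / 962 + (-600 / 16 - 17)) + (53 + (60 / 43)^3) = 148519987 / 152971468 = 0.97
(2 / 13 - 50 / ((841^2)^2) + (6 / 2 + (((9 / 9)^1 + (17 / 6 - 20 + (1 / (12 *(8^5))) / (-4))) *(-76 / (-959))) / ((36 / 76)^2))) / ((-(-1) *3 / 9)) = -72536162923990391249177 / 9458948214642025562112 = -7.67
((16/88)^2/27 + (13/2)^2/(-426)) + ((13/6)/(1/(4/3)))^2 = 8.25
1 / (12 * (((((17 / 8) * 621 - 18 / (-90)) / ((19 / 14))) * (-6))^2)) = 9025 / 3687334423227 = 0.00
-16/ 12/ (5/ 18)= -24/ 5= -4.80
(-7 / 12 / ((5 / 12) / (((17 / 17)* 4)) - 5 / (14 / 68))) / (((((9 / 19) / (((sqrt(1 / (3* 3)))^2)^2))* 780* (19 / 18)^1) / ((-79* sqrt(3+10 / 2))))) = -15484* sqrt(2) / 128334375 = -0.00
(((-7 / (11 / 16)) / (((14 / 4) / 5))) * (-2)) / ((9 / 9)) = 320 / 11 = 29.09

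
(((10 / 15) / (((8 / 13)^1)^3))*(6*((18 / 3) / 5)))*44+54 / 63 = 907.12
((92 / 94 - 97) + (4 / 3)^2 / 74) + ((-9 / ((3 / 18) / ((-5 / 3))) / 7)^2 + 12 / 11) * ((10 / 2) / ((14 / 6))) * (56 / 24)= 6208712273 / 8435889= 735.99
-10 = -10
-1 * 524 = -524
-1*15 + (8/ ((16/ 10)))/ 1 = -10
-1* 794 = -794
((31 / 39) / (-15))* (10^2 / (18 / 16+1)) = -4960 / 1989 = -2.49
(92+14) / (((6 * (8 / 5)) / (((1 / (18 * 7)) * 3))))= 265 / 1008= 0.26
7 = 7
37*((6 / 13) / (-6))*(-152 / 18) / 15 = 2812 / 1755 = 1.60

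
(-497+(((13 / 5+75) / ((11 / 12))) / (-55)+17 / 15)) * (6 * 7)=-63195412 / 3025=-20891.05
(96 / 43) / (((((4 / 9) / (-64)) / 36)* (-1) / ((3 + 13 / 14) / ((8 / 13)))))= 22239360 / 301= 73884.92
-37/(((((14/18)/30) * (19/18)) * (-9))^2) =-10789200/17689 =-609.94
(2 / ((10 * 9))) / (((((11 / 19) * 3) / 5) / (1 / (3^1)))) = 19 / 891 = 0.02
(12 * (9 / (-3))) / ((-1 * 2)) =18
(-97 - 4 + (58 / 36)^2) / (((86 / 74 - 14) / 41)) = 48366511 / 153900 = 314.27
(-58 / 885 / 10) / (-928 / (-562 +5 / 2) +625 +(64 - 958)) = 10817 / 441253625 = 0.00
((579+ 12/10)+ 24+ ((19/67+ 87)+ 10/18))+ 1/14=29213987/42210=692.11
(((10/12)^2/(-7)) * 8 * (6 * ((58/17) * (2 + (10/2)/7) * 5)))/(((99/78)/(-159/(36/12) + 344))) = -50551.93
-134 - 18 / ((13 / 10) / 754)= -10574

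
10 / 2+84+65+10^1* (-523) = -5076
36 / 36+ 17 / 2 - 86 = -153 / 2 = -76.50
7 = 7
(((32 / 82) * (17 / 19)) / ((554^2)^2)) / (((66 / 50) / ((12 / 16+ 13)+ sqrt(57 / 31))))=425 * sqrt(1767) / 4691720885303397+ 2125 / 55034849094468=0.00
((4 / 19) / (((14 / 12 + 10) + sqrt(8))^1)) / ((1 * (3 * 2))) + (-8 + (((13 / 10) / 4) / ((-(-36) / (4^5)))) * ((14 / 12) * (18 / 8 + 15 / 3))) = 756401024 / 10775565 - 48 * sqrt(2) / 79819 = 70.20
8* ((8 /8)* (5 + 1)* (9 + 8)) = 816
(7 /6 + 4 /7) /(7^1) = 73 /294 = 0.25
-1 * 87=-87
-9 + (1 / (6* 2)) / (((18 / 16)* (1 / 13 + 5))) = -8006 / 891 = -8.99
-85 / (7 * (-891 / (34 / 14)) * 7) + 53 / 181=16459034 / 55315953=0.30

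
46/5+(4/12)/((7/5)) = 991/105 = 9.44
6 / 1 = 6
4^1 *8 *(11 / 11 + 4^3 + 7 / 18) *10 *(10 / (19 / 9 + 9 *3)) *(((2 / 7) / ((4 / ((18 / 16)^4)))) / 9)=21450825 / 234752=91.38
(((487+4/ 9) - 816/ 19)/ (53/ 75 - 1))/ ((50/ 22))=-76009/ 114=-666.75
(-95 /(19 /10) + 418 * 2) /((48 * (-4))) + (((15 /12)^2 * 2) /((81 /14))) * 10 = 3389 /2592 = 1.31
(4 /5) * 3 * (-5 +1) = -48 /5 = -9.60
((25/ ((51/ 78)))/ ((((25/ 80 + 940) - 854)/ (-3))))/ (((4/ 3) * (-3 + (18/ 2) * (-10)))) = 7800/ 727787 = 0.01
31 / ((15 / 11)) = 341 / 15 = 22.73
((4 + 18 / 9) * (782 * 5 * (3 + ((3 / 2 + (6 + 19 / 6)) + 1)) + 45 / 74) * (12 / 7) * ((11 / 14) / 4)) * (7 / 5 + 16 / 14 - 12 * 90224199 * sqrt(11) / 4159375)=7478245203 / 25382 - 4135150255564458 * sqrt(11) / 137108125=-99734030.87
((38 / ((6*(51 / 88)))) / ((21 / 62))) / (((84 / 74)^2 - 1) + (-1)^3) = -70958008 / 1564731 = -45.35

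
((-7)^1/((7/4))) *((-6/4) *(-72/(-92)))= 4.70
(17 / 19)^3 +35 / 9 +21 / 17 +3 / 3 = 7178572 / 1049427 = 6.84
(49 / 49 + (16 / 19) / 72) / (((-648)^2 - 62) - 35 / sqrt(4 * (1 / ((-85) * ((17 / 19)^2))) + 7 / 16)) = 102935 * sqrt(1405815) / 373885288848543687 + 600635831487 / 249256859232362458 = 0.00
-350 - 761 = -1111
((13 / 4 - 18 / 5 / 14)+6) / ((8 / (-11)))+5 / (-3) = -14.03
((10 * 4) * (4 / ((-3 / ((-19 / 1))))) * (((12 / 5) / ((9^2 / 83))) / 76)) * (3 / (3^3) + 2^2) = 98272 / 729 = 134.80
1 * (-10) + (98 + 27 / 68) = 6011 / 68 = 88.40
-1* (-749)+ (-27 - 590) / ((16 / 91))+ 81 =-42867 / 16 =-2679.19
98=98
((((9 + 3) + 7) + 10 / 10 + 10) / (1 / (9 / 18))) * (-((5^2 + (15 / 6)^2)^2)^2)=-3662109375 / 256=-14305114.75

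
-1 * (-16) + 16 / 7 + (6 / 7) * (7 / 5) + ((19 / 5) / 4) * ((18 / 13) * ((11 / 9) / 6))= 19.75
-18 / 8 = -9 / 4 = -2.25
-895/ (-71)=895/ 71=12.61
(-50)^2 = 2500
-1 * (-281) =281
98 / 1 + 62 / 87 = 98.71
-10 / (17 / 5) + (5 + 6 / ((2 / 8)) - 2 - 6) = 307 / 17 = 18.06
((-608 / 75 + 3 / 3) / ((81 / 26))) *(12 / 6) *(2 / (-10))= 0.91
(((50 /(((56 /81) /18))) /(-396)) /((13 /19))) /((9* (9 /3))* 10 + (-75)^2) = -855 /1049048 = -0.00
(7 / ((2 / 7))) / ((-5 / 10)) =-49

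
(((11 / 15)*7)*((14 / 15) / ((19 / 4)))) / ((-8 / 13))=-7007 / 4275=-1.64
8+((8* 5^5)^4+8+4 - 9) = 390625000000000011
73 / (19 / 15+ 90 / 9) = 1095 / 169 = 6.48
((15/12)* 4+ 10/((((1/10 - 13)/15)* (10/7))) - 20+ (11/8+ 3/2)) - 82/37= -286135/12728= -22.48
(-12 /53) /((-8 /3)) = 9 /106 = 0.08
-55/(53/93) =-5115/53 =-96.51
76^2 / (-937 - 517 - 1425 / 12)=-23104 / 6291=-3.67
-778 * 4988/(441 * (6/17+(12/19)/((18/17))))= -9268.37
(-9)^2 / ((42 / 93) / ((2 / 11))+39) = 2511 / 1286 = 1.95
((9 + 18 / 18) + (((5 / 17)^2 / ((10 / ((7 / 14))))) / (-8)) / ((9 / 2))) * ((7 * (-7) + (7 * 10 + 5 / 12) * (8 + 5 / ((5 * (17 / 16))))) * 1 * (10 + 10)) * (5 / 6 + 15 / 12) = 1540345713125 / 6367248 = 241917.03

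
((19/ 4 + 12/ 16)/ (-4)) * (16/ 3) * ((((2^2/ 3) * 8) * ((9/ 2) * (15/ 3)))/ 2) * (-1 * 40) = 35200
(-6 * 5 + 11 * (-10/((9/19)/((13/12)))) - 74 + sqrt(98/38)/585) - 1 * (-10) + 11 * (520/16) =7 * sqrt(19)/11115 + 322/27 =11.93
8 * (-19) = -152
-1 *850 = -850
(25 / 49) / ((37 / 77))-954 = -246811 / 259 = -952.94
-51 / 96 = -17 / 32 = -0.53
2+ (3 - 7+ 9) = 7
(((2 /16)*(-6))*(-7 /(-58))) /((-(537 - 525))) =0.01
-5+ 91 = 86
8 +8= 16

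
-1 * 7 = -7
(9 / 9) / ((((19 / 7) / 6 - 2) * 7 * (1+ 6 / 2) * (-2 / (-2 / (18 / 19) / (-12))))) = 0.00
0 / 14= 0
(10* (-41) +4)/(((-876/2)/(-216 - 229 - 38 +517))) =6902/219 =31.52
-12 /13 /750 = -2 /1625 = -0.00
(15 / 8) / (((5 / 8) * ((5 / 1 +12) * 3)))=1 / 17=0.06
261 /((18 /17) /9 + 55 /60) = 53244 /211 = 252.34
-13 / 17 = -0.76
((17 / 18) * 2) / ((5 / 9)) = 17 / 5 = 3.40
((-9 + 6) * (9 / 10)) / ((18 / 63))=-189 / 20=-9.45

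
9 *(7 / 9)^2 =5.44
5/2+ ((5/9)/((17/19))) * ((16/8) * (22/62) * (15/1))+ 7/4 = 68677/6324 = 10.86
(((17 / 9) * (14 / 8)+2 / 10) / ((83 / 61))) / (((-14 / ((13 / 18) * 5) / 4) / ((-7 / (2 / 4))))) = 500383 / 13446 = 37.21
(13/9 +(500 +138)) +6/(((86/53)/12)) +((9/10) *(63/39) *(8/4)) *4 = 17493977/25155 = 695.45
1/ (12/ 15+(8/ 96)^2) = 1.24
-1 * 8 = -8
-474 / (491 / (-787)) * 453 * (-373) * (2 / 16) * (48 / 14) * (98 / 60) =-220611502377 / 2455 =-89862119.09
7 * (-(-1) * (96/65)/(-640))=-21/1300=-0.02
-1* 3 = -3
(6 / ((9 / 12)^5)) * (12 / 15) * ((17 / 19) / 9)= 139264 / 69255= 2.01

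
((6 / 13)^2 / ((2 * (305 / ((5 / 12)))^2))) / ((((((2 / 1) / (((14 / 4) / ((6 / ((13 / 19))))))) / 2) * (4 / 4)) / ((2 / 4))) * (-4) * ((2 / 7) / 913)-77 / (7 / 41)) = -44737 / 101504618026136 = -0.00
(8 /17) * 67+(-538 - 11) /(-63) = 4789 /119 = 40.24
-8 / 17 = -0.47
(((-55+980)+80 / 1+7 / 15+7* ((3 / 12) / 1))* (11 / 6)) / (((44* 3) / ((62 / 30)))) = 1873423 / 64800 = 28.91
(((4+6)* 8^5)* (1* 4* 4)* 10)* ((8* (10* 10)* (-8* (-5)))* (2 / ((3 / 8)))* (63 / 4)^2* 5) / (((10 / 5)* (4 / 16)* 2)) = 11098128384000000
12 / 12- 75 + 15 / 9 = -217 / 3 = -72.33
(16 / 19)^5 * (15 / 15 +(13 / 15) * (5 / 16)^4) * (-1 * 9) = -9515184 / 2476099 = -3.84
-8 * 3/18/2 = -2/3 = -0.67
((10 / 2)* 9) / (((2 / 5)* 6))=75 / 4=18.75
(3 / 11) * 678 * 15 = 30510 / 11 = 2773.64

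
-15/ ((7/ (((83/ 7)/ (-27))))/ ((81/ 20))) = 747/ 196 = 3.81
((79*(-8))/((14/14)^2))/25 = -632/25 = -25.28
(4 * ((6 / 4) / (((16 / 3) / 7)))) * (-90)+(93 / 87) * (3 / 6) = -82153 / 116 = -708.22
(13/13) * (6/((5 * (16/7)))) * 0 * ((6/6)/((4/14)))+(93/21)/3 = 31/21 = 1.48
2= 2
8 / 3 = 2.67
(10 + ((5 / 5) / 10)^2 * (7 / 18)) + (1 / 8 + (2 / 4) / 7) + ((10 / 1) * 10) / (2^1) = 189631 / 3150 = 60.20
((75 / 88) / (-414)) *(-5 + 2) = 25 / 4048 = 0.01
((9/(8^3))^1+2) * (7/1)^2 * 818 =80868.57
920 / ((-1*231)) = -920 / 231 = -3.98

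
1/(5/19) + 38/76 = 43/10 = 4.30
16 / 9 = 1.78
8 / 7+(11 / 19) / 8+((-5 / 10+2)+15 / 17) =65073 / 18088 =3.60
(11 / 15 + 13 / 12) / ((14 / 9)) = 327 / 280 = 1.17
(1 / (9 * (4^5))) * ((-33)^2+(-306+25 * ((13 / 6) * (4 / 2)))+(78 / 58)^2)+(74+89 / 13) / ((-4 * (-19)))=6666043651 / 5743236096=1.16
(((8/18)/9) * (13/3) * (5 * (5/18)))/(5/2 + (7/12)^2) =10400/99387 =0.10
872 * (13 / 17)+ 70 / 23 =261918 / 391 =669.87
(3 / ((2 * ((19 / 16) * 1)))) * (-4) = -96 / 19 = -5.05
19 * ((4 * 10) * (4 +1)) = 3800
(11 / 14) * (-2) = -11 / 7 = -1.57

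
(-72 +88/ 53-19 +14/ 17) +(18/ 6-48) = -120298/ 901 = -133.52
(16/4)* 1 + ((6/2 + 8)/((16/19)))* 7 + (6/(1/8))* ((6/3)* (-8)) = -10761/16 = -672.56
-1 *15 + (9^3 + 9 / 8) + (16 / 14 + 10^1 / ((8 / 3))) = 40321 / 56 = 720.02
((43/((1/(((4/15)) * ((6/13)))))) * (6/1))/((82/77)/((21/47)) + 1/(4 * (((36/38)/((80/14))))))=232848/28535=8.16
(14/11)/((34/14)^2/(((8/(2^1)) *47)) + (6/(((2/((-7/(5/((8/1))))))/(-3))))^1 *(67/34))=10962280/1711159703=0.01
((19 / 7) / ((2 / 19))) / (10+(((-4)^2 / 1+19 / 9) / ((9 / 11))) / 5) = 146205 / 81802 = 1.79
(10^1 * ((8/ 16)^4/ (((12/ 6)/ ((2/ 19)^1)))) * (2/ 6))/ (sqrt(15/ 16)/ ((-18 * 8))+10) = 8 * sqrt(15)/ 42024941+46080/ 42024941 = 0.00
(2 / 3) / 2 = 1 / 3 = 0.33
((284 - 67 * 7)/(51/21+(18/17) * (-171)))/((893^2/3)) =66045/16951373393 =0.00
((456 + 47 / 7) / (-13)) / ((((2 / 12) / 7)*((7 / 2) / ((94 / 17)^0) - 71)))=12956 / 585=22.15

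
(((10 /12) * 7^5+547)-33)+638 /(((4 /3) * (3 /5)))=45952 /3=15317.33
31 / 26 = 1.19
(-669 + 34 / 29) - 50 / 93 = -1802581 / 2697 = -668.37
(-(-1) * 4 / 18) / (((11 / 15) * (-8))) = -5 / 132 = -0.04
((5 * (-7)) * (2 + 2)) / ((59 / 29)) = -4060 / 59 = -68.81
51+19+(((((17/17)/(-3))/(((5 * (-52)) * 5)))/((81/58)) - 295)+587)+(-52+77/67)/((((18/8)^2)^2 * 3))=309737695883/857194650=361.34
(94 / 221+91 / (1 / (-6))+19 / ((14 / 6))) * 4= -3325628 / 1547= -2149.73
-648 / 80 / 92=-81 / 920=-0.09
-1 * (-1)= 1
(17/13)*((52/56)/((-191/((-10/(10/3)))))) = 0.02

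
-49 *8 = -392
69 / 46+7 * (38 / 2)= 269 / 2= 134.50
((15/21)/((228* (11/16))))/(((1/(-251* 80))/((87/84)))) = -2911600/30723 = -94.77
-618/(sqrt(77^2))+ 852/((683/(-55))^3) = -207817073466/24533122999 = -8.47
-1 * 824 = -824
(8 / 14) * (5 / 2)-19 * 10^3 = -132990 / 7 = -18998.57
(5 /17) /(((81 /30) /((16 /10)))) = 80 /459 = 0.17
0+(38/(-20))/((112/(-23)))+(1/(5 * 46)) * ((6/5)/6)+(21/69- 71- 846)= -118020033/128800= -916.30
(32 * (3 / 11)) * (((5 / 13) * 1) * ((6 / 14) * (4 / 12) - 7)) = -23040 / 1001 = -23.02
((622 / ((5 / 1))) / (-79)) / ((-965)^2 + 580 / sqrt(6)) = -69506634 / 41104329372065 + 36076 * sqrt(6) / 205521646860325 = -0.00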